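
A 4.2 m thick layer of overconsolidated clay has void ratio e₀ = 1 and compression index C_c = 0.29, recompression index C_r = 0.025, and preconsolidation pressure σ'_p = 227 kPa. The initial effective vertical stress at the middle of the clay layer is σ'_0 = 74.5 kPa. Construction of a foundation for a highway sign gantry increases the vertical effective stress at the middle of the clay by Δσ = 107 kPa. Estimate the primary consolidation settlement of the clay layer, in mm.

S_c ≈ 20.3 mm

Final effective stress: σ'_f = 74.5 + 107 = 181.5 kPa.
σ'_f = 181.5 ≤ σ'_p = 227 kPa, so the clay remains overconsolidated and only the recompression index applies:
S_c = C_r·H/(1+e₀)·log₁₀(σ'_f/σ'_0) = 0.025×4.2/2×log₁₀(181.5/74.5)
    = 0.0525 × 0.38672 = 0.0203 m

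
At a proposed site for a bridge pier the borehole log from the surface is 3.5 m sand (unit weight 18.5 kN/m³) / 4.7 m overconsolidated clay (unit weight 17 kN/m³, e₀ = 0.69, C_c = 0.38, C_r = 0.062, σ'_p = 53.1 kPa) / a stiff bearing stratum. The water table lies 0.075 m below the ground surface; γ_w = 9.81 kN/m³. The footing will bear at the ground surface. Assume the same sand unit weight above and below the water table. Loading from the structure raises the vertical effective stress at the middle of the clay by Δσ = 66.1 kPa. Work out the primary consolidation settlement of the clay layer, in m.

S_c ≈ 0.359 m

Mid-depth of clay below the ground surface: z = 3.5 + 4.7/2 = 5.85 m.
Total vertical stress at mid-clay: σ_v = 18.5×3.5 + 17×2.35 = 104.7 kPa.
Pore pressure: u = 9.81×(5.85 − 0.075) = 56.653 kPa.
Initial effective stress: σ'_0 = σ_v − u = 104.7 − 56.653 = 48.047 kPa.
Final effective stress: σ'_f = 48.047 + 66.1 = 114.15 kPa.
σ'_f = 114.15 > σ'_p = 53.1 kPa, so the stress path crosses the preconsolidation pressure — recompression up to σ'_p, then virgin compression beyond:
S_c = H/(1+e₀)·[C_r·log₁₀(σ'_p/σ'_0) + C_c·log₁₀(σ'_f/σ'_p)]
    = 4.7/1.69 × [0.062×log₁₀(53.1/48.047) + 0.38×log₁₀(114.15/53.1)]
    = 2.7811 × [0.0026926 + 0.1263] = 0.3587 m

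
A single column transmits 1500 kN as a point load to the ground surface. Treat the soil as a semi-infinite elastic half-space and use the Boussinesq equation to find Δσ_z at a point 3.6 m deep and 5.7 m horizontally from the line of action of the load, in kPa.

Δσ_z ≈ 2.4 kPa

Boussinesq vertical stress below a point load on an elastic half-space:
Δσ_z = 3P/(2πz²) · [1 + (r/z)²]^(−5/2)
r/z = 5.7/3.6 = 1.5833; [1+(r/z)²]^(−5/2) = 0.043419.
Δσ_z = 3×1500/(2π×3.6²) × 0.043419 = 55.262 × 0.043419 = 2.399 kPa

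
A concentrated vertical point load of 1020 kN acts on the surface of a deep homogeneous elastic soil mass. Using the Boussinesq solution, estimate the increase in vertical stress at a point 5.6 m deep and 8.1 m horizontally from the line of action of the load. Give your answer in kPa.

Δσ_z ≈ 0.924 kPa

Boussinesq vertical stress below a point load on an elastic half-space:
Δσ_z = 3P/(2πz²) · [1 + (r/z)²]^(−5/2)
r/z = 8.1/5.6 = 1.4464; [1+(r/z)²]^(−5/2) = 0.059477.
Δσ_z = 3×1020/(2π×5.6²) × 0.059477 = 15.53 × 0.059477 = 0.9237 kPa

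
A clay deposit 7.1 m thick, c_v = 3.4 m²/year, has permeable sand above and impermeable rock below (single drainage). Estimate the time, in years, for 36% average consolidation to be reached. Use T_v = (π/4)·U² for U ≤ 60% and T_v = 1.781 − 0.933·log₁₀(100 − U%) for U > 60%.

Drainage path length: H_d = H = 7.1 m (single drainage).
U ≤ 60%: T_v = (π/4)·U² = (π/4)×0.36² = 0.10179.
t = T_v·H_d²/c_v = 0.10179×7.1²/3.4 = 1.509 years.

t ≈ 1.51 years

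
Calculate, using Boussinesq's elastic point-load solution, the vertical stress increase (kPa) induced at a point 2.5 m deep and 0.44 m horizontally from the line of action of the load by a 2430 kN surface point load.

Boussinesq vertical stress below a point load on an elastic half-space:
Δσ_z = 3P/(2πz²) · [1 + (r/z)²]^(−5/2)
r/z = 0.44/2.5 = 0.176; [1+(r/z)²]^(−5/2) = 0.92657.
Δσ_z = 3×2430/(2π×2.5²) × 0.92657 = 185.64 × 0.92657 = 172 kPa

Δσ_z ≈ 172 kPa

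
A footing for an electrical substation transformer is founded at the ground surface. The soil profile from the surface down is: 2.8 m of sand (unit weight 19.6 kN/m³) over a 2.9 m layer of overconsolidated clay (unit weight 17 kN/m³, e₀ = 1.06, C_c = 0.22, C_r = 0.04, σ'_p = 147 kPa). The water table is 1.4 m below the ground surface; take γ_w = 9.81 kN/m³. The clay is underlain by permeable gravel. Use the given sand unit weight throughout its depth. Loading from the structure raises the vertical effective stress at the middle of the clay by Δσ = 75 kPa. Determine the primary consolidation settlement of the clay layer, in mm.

S_c ≈ 22 mm

Mid-depth of clay below the ground surface: z = 2.8 + 2.9/2 = 4.25 m.
Total vertical stress at mid-clay: σ_v = 19.6×2.8 + 17×1.45 = 79.53 kPa.
Pore pressure: u = 9.81×(4.25 − 1.4) = 27.959 kPa.
Initial effective stress: σ'_0 = σ_v − u = 79.53 − 27.959 = 51.571 kPa.
Final effective stress: σ'_f = 51.571 + 75 = 126.57 kPa.
σ'_f = 126.57 ≤ σ'_p = 147 kPa, so the clay remains overconsolidated and only the recompression index applies:
S_c = C_r·H/(1+e₀)·log₁₀(σ'_f/σ'_0) = 0.04×2.9/2.06×log₁₀(126.57/51.571)
    = 0.056312 × 0.38993 = 0.02196 m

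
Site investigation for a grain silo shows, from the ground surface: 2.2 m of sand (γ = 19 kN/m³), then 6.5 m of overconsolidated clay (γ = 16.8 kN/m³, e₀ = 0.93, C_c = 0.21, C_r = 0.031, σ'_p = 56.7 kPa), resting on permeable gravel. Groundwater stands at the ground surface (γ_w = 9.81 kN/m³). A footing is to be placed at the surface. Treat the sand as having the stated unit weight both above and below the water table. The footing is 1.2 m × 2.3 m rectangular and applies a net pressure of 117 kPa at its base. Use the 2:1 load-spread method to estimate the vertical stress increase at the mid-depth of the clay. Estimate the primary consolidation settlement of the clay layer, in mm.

S_c ≈ 6.18 mm

Mid-depth of clay below the ground surface: z = 2.2 + 6.5/2 = 5.45 m.
Total vertical stress at mid-clay: σ_v = 19×2.2 + 16.8×3.25 = 96.4 kPa.
Pore pressure: u = 9.81×(5.45 − 0) = 53.465 kPa.
Initial effective stress: σ'_0 = σ_v − u = 96.4 − 53.465 = 42.935 kPa.
Stress increase at mid-clay by the 2:1 spreading method:
Δσ = qBL/((B+z)(L+z)) = 117×1.2×2.3/((1.2+5.45)(2.3+5.45)) = 6.2657 kPa
Final effective stress: σ'_f = 42.935 + 6.2657 = 49.201 kPa.
σ'_f = 49.201 ≤ σ'_p = 56.7 kPa, so the clay remains overconsolidated and only the recompression index applies:
S_c = C_r·H/(1+e₀)·log₁₀(σ'_f/σ'_0) = 0.031×6.5/1.93×log₁₀(49.201/42.935)
    = 0.1044 × 0.059162 = 0.006177 m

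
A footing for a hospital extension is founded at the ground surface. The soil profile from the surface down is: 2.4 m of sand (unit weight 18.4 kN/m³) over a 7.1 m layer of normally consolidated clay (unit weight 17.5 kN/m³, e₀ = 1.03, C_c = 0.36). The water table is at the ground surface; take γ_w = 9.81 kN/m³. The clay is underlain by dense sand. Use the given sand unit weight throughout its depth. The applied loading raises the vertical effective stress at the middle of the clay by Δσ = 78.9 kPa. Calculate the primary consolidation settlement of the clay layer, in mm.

Mid-depth of clay below the ground surface: z = 2.4 + 7.1/2 = 5.95 m.
Total vertical stress at mid-clay: σ_v = 18.4×2.4 + 17.5×3.55 = 106.28 kPa.
Pore pressure: u = 9.81×(5.95 − 0) = 58.37 kPa.
Initial effective stress: σ'_0 = σ_v − u = 106.28 − 58.37 = 47.91 kPa.
Final effective stress: σ'_f = σ'_0 + Δσ = 47.91 + 78.9 = 126.81 kPa.
Normally consolidated clay, so the full stress increment lies on the virgin compression line:
S_c = C_c·H/(1+e₀)·log₁₀(σ'_f/σ'_0) = 0.36×7.1/(1+1.03)×log₁₀(126.81/47.91)
    = 1.2591 × 0.42273 = 0.5323 m

S_c ≈ 532 mm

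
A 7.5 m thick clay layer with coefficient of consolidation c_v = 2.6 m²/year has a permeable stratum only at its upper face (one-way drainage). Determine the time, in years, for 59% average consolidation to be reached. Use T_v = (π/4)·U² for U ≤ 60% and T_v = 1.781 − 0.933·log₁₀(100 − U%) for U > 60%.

t ≈ 5.91 years

Drainage path length: H_d = H = 7.5 m (single drainage).
U ≤ 60%: T_v = (π/4)·U² = (π/4)×0.59² = 0.2734.
t = T_v·H_d²/c_v = 0.2734×7.5²/2.6 = 5.915 years.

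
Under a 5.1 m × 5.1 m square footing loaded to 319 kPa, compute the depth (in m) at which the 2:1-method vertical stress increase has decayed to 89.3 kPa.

2:1 spreading — at depth z the loaded area has grown by z in each plan dimension:
qB²/(B+z)² = Δσ_z ⇒ z = B(√(q/Δσ_z) − 1) = 5.1×(√(319/89.3) − 1) = 4.539 m

z ≈ 4.54 m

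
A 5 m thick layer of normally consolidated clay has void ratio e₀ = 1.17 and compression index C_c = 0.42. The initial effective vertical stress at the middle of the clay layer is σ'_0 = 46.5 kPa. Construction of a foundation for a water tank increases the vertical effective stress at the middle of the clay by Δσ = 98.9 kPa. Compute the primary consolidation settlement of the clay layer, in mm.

Final effective stress: σ'_f = σ'_0 + Δσ = 46.5 + 98.9 = 145.4 kPa.
Normally consolidated clay, so the full stress increment lies on the virgin compression line:
S_c = C_c·H/(1+e₀)·log₁₀(σ'_f/σ'_0) = 0.42×5/(1+1.17)×log₁₀(145.4/46.5)
    = 0.96774 × 0.49511 = 0.4791 m

S_c ≈ 479 mm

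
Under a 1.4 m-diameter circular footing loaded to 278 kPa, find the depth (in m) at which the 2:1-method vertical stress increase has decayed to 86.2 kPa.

z ≈ 1.11 m

2:1 spreading — at depth z the loaded area has grown by z in each plan dimension:
qD²/(D+z)² = Δσ_z ⇒ z = D(√(q/Δσ_z) − 1) = 1.4×(√(278/86.2) − 1) = 1.114 m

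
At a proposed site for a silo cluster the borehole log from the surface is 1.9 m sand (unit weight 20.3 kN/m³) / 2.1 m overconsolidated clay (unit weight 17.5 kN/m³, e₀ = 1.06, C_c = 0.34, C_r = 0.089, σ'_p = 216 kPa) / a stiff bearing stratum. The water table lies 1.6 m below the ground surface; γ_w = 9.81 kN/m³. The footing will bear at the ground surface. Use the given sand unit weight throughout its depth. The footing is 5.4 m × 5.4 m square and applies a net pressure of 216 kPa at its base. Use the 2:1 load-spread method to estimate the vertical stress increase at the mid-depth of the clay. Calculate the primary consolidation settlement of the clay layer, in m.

S_c ≈ 0.0442 m

Mid-depth of clay below the ground surface: z = 1.9 + 2.1/2 = 2.95 m.
Total vertical stress at mid-clay: σ_v = 20.3×1.9 + 17.5×1.05 = 56.945 kPa.
Pore pressure: u = 9.81×(2.95 − 1.6) = 13.244 kPa.
Initial effective stress: σ'_0 = σ_v − u = 56.945 − 13.244 = 43.701 kPa.
Stress increase at mid-clay by the 2:1 spreading method:
Δσ = qBL/((B+z)(L+z)) = 216×5.4×5.4/((5.4+2.95)(5.4+2.95)) = 90.338 kPa
Final effective stress: σ'_f = 43.701 + 90.338 = 134.04 kPa.
σ'_f = 134.04 ≤ σ'_p = 216 kPa, so the clay remains overconsolidated and only the recompression index applies:
S_c = C_r·H/(1+e₀)·log₁₀(σ'_f/σ'_0) = 0.089×2.1/2.06×log₁₀(134.04/43.701)
    = 0.090727 × 0.48674 = 0.04416 m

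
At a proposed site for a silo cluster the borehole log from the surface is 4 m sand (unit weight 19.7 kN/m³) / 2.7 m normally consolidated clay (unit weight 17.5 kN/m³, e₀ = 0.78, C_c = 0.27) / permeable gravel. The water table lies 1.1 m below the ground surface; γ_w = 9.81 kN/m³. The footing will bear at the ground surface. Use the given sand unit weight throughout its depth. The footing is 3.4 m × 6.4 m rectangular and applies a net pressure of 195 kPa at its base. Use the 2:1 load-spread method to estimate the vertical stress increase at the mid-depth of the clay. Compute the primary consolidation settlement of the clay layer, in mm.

Mid-depth of clay below the ground surface: z = 4 + 2.7/2 = 5.35 m.
Total vertical stress at mid-clay: σ_v = 19.7×4 + 17.5×1.35 = 102.42 kPa.
Pore pressure: u = 9.81×(5.35 − 1.1) = 41.693 kPa.
Initial effective stress: σ'_0 = σ_v − u = 102.42 − 41.693 = 60.727 kPa.
Stress increase at mid-clay by the 2:1 spreading method:
Δσ = qBL/((B+z)(L+z)) = 195×3.4×6.4/((3.4+5.35)(6.4+5.35)) = 41.271 kPa
Final effective stress: σ'_f = σ'_0 + Δσ = 60.727 + 41.271 = 102 kPa.
Normally consolidated clay, so the full stress increment lies on the virgin compression line:
S_c = C_c·H/(1+e₀)·log₁₀(σ'_f/σ'_0) = 0.27×2.7/(1+0.78)×log₁₀(102/60.727)
    = 0.40955 × 0.22522 = 0.09224 m

S_c ≈ 92.2 mm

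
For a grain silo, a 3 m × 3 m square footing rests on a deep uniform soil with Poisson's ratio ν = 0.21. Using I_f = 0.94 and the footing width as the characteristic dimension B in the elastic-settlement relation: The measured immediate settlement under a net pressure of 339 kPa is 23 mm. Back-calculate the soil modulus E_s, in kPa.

E_s ≈ 39700 kPa

S_e = q·B·(1−ν²)/E_s · I_f  ⇒  E_s = q·B·(1−ν²)·I_f / S_e.
E_s = 339 × 3 × 0.9559 × 0.94 / 0.023 = 39730 kPa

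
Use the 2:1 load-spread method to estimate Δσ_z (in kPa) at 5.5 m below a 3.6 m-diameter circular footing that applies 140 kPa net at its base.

Δσ_z ≈ 21.9 kPa

By the 2:1 method the load spreads at 1 horizontal : 2 vertical, so at depth z the loaded area has grown by z in each plan dimension:
Δσ ≈ qD²/(D+z)² = 140×3.6²/(3.6+5.5)² = 21.91 kPa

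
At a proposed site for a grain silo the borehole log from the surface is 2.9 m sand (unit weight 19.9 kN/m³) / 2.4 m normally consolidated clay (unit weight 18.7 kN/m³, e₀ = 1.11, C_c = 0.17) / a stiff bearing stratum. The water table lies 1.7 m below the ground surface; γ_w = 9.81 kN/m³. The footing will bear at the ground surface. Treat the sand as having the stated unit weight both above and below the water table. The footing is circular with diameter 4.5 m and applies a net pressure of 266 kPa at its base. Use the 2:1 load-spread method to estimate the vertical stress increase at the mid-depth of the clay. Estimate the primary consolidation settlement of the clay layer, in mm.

S_c ≈ 69.5 mm

Mid-depth of clay below the ground surface: z = 2.9 + 2.4/2 = 4.1 m.
Total vertical stress at mid-clay: σ_v = 19.9×2.9 + 18.7×1.2 = 80.15 kPa.
Pore pressure: u = 9.81×(4.1 − 1.7) = 23.544 kPa.
Initial effective stress: σ'_0 = σ_v − u = 80.15 − 23.544 = 56.606 kPa.
Stress increase at mid-clay by the 2:1 spreading method:
Δσ ≈ qD²/(D+z)² = 266×4.5²/(4.5+4.1)² = 72.83 kPa
Final effective stress: σ'_f = σ'_0 + Δσ = 56.606 + 72.83 = 129.44 kPa.
Normally consolidated clay, so the full stress increment lies on the virgin compression line:
S_c = C_c·H/(1+e₀)·log₁₀(σ'_f/σ'_0) = 0.17×2.4/(1+1.11)×log₁₀(129.44/56.606)
    = 0.19336 × 0.35921 = 0.06946 m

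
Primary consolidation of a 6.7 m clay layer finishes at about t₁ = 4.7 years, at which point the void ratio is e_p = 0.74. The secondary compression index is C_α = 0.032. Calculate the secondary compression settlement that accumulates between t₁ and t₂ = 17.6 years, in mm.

S_s ≈ 70.7 mm

Secondary compression: S_s = C_α·H/(1+e_p)·log₁₀(t₂/t₁)
S_s = 0.032×6.7/(1+0.74)×log₁₀(17.6/4.7)
    = 0.1232 × 0.5734 = 0.07066 m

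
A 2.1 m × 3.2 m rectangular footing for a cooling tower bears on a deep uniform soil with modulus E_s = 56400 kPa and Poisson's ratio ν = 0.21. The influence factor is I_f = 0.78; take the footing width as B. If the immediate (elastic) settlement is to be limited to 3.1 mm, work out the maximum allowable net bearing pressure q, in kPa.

S_e = q·B·(1−ν²)/E_s · I_f  ⇒  q = S_e·E_s / (B·(1−ν²)·I_f).
q = 0.0031 × 56400 / (2.1 × 0.9559 × 0.78) = 111.7 kPa

q ≈ 112 kPa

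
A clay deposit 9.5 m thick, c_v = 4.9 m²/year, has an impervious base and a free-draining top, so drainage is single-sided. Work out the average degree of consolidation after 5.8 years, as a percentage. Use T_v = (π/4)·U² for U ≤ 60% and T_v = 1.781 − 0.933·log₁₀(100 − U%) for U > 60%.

U ≈ 62.7 %

Drainage path length: H_d = H = 9.5 m (single drainage).
T_v = c_v·t/H_d² = 4.9×5.8/9.5² = 0.3149.
T_v = 0.3149 corresponds to the U > 60% branch:
U = 1 − 10^((1.781 − T_v)/0.933)/100 = 0.6273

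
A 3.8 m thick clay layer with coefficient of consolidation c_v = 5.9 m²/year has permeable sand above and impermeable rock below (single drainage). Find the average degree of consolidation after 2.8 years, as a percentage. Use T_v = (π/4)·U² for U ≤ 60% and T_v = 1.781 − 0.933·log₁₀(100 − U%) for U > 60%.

Drainage path length: H_d = H = 3.8 m (single drainage).
T_v = c_v·t/H_d² = 5.9×2.8/3.8² = 1.144.
T_v = 1.144 corresponds to the U > 60% branch:
U = 1 − 10^((1.781 − T_v)/0.933)/100 = 0.9518

U ≈ 95.2 %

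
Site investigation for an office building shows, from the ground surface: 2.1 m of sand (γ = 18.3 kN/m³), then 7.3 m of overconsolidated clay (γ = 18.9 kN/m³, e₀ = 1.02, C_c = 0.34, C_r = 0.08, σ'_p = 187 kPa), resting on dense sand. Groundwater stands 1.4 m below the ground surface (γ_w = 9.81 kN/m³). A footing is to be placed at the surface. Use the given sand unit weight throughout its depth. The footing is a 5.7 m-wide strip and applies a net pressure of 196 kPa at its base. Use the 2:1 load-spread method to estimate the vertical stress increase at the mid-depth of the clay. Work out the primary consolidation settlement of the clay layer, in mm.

Mid-depth of clay below the ground surface: z = 2.1 + 7.3/2 = 5.75 m.
Total vertical stress at mid-clay: σ_v = 18.3×2.1 + 18.9×3.65 = 107.41 kPa.
Pore pressure: u = 9.81×(5.75 − 1.4) = 42.673 kPa.
Initial effective stress: σ'_0 = σ_v − u = 107.41 − 42.673 = 64.737 kPa.
Stress increase at mid-clay by the 2:1 spreading method:
Δσ = qB/(B+z) = 196×5.7/(5.7+5.75) = 97.572 kPa
Final effective stress: σ'_f = 64.737 + 97.572 = 162.31 kPa.
σ'_f = 162.31 ≤ σ'_p = 187 kPa, so the clay remains overconsolidated and only the recompression index applies:
S_c = C_r·H/(1+e₀)·log₁₀(σ'_f/σ'_0) = 0.08×7.3/2.02×log₁₀(162.31/64.737)
    = 0.28911 × 0.39919 = 0.1154 m

S_c ≈ 115 mm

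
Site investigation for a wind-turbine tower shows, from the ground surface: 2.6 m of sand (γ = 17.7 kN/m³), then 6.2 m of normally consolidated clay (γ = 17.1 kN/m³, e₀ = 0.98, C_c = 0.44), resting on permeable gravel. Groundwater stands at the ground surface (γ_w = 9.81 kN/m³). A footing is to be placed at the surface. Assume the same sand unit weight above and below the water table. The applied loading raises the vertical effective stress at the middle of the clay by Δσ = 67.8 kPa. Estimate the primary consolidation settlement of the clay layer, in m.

Mid-depth of clay below the ground surface: z = 2.6 + 6.2/2 = 5.7 m.
Total vertical stress at mid-clay: σ_v = 17.7×2.6 + 17.1×3.1 = 99.03 kPa.
Pore pressure: u = 9.81×(5.7 − 0) = 55.917 kPa.
Initial effective stress: σ'_0 = σ_v − u = 99.03 − 55.917 = 43.113 kPa.
Final effective stress: σ'_f = σ'_0 + Δσ = 43.113 + 67.8 = 110.91 kPa.
Normally consolidated clay, so the full stress increment lies on the virgin compression line:
S_c = C_c·H/(1+e₀)·log₁₀(σ'_f/σ'_0) = 0.44×6.2/(1+0.98)×log₁₀(110.91/43.113)
    = 1.3778 × 0.41036 = 0.5654 m

S_c ≈ 0.565 m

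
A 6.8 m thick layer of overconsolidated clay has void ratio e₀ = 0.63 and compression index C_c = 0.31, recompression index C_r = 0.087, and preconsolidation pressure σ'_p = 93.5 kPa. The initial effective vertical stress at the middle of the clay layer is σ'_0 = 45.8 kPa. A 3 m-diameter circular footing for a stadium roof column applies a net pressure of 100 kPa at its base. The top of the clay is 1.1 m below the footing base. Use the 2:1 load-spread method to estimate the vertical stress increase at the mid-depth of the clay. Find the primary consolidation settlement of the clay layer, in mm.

S_c ≈ 47.2 mm

Mid-depth of clay below the footing base: z = 1.1 + 6.8/2 = 4.5 m.
Stress increase at mid-clay by the 2:1 spreading method:
Δσ ≈ qD²/(D+z)² = 100×3²/(3+4.5)² = 16 kPa
Final effective stress: σ'_f = 45.8 + 16 = 61.8 kPa.
σ'_f = 61.8 ≤ σ'_p = 93.5 kPa, so the clay remains overconsolidated and only the recompression index applies:
S_c = C_r·H/(1+e₀)·log₁₀(σ'_f/σ'_0) = 0.087×6.8/1.63×log₁₀(61.8/45.8)
    = 0.36295 × 0.13012 = 0.04723 m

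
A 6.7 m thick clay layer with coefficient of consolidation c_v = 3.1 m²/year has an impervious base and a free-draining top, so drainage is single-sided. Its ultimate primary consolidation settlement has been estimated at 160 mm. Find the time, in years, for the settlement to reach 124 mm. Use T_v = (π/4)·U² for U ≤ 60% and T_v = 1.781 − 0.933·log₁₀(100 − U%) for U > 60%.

Drainage path length: H_d = H = 6.7 m (single drainage).
U = S(t)/S_ult = 124/160 = 0.775.
U > 60%: T_v = 1.781 − 0.933·log₁₀(100 − 77.5) = 0.51941.
t = T_v·H_d²/c_v = 0.51941×6.7²/3.1 = 7.521 years.

t ≈ 7.52 years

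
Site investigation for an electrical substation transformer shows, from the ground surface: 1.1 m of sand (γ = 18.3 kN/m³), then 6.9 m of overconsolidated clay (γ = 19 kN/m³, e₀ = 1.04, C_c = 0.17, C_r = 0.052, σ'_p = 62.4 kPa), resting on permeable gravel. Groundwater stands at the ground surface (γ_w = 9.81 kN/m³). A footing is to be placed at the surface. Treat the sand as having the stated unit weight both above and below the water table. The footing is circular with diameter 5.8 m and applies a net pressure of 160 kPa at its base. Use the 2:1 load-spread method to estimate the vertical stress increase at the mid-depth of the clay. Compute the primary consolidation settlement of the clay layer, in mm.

S_c ≈ 127 mm

Mid-depth of clay below the ground surface: z = 1.1 + 6.9/2 = 4.55 m.
Total vertical stress at mid-clay: σ_v = 18.3×1.1 + 19×3.45 = 85.68 kPa.
Pore pressure: u = 9.81×(4.55 − 0) = 44.636 kPa.
Initial effective stress: σ'_0 = σ_v − u = 85.68 − 44.636 = 41.044 kPa.
Stress increase at mid-clay by the 2:1 spreading method:
Δσ ≈ qD²/(D+z)² = 160×5.8²/(5.8+4.55)² = 50.245 kPa
Final effective stress: σ'_f = 41.044 + 50.245 = 91.289 kPa.
σ'_f = 91.289 > σ'_p = 62.4 kPa, so the stress path crosses the preconsolidation pressure — recompression up to σ'_p, then virgin compression beyond:
S_c = H/(1+e₀)·[C_r·log₁₀(σ'_p/σ'_0) + C_c·log₁₀(σ'_f/σ'_p)]
    = 6.9/2.04 × [0.052×log₁₀(62.4/41.044) + 0.17×log₁₀(91.289/62.4)]
    = 3.3824 × [0.0094606 + 0.02809] = 0.127 m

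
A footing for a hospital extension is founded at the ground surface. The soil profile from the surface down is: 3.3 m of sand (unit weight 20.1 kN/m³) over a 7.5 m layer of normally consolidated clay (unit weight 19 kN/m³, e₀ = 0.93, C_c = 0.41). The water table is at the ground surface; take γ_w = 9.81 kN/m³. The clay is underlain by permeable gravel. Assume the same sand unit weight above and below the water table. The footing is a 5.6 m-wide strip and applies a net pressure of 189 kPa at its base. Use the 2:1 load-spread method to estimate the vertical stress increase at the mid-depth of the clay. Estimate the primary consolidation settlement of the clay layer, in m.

Mid-depth of clay below the ground surface: z = 3.3 + 7.5/2 = 7.05 m.
Total vertical stress at mid-clay: σ_v = 20.1×3.3 + 19×3.75 = 137.58 kPa.
Pore pressure: u = 9.81×(7.05 − 0) = 69.16 kPa.
Initial effective stress: σ'_0 = σ_v − u = 137.58 − 69.16 = 68.42 kPa.
Stress increase at mid-clay by the 2:1 spreading method:
Δσ = qB/(B+z) = 189×5.6/(5.6+7.05) = 83.668 kPa
Final effective stress: σ'_f = σ'_0 + Δσ = 68.42 + 83.668 = 152.09 kPa.
Normally consolidated clay, so the full stress increment lies on the virgin compression line:
S_c = C_c·H/(1+e₀)·log₁₀(σ'_f/σ'_0) = 0.41×7.5/(1+0.93)×log₁₀(152.09/68.42)
    = 1.5933 × 0.34692 = 0.5527 m

S_c ≈ 0.553 m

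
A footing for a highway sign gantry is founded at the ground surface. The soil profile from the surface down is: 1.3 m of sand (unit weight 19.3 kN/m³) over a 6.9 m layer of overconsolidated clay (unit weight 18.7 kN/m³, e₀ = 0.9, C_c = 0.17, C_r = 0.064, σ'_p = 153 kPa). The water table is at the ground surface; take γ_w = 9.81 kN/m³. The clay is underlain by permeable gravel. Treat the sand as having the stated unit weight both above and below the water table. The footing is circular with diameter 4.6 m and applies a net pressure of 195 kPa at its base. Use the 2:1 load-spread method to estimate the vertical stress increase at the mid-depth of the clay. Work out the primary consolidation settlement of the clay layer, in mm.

Mid-depth of clay below the ground surface: z = 1.3 + 6.9/2 = 4.75 m.
Total vertical stress at mid-clay: σ_v = 19.3×1.3 + 18.7×3.45 = 89.605 kPa.
Pore pressure: u = 9.81×(4.75 − 0) = 46.598 kPa.
Initial effective stress: σ'_0 = σ_v − u = 89.605 − 46.598 = 43.007 kPa.
Stress increase at mid-clay by the 2:1 spreading method:
Δσ ≈ qD²/(D+z)² = 195×4.6²/(4.6+4.75)² = 47.198 kPa
Final effective stress: σ'_f = 43.007 + 47.198 = 90.205 kPa.
σ'_f = 90.205 ≤ σ'_p = 153 kPa, so the clay remains overconsolidated and only the recompression index applies:
S_c = C_r·H/(1+e₀)·log₁₀(σ'_f/σ'_0) = 0.064×6.9/1.9×log₁₀(90.205/43.007)
    = 0.23242 × 0.32169 = 0.07477 m

S_c ≈ 74.8 mm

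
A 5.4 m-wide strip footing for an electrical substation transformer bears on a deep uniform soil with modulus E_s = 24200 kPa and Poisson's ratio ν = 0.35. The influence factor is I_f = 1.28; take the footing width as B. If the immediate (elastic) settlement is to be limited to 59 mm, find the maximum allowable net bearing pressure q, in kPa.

q ≈ 235 kPa

S_e = q·B·(1−ν²)/E_s · I_f  ⇒  q = S_e·E_s / (B·(1−ν²)·I_f).
q = 0.059 × 24200 / (5.4 × 0.8775 × 1.28) = 235.4 kPa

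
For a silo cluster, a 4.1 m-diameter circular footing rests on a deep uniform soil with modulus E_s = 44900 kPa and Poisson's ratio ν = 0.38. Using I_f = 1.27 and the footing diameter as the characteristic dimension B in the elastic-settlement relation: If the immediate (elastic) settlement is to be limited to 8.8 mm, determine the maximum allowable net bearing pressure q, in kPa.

q ≈ 88.7 kPa

S_e = q·B·(1−ν²)/E_s · I_f  ⇒  q = S_e·E_s / (B·(1−ν²)·I_f).
q = 0.0088 × 44900 / (4.1 × 0.8556 × 1.27) = 88.69 kPa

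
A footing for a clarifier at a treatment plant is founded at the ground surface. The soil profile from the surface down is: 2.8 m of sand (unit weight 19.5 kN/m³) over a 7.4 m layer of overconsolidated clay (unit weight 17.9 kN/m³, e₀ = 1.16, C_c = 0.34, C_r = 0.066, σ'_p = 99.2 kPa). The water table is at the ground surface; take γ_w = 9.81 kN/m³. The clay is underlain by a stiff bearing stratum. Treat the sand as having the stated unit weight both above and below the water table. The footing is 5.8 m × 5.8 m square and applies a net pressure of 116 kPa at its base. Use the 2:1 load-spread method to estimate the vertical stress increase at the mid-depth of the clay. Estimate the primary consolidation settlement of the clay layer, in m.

S_c ≈ 0.0366 m

Mid-depth of clay below the ground surface: z = 2.8 + 7.4/2 = 6.5 m.
Total vertical stress at mid-clay: σ_v = 19.5×2.8 + 17.9×3.7 = 120.83 kPa.
Pore pressure: u = 9.81×(6.5 − 0) = 63.765 kPa.
Initial effective stress: σ'_0 = σ_v − u = 120.83 − 63.765 = 57.065 kPa.
Stress increase at mid-clay by the 2:1 spreading method:
Δσ = qBL/((B+z)(L+z)) = 116×5.8×5.8/((5.8+6.5)(5.8+6.5)) = 25.793 kPa
Final effective stress: σ'_f = 57.065 + 25.793 = 82.858 kPa.
σ'_f = 82.858 ≤ σ'_p = 99.2 kPa, so the clay remains overconsolidated and only the recompression index applies:
S_c = C_r·H/(1+e₀)·log₁₀(σ'_f/σ'_0) = 0.066×7.4/2.16×log₁₀(82.858/57.065)
    = 0.22611 × 0.16196 = 0.03662 m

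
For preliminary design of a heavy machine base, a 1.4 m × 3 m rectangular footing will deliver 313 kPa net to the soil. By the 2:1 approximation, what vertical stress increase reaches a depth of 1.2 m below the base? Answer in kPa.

By the 2:1 method the load spreads at 1 horizontal : 2 vertical, so at depth z the loaded area has grown by z in each plan dimension:
Δσ = qBL/((B+z)(L+z)) = 313×1.4×3/((1.4+1.2)(3+1.2)) = 120.38 kPa

Δσ_z ≈ 120 kPa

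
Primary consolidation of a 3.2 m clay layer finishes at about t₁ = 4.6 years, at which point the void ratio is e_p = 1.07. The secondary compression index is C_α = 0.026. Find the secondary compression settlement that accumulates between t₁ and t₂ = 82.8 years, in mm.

Secondary compression: S_s = C_α·H/(1+e_p)·log₁₀(t₂/t₁)
S_s = 0.026×3.2/(1+1.07)×log₁₀(82.8/4.6)
    = 0.04019 × 1.255 = 0.05045 m

S_s ≈ 50.5 mm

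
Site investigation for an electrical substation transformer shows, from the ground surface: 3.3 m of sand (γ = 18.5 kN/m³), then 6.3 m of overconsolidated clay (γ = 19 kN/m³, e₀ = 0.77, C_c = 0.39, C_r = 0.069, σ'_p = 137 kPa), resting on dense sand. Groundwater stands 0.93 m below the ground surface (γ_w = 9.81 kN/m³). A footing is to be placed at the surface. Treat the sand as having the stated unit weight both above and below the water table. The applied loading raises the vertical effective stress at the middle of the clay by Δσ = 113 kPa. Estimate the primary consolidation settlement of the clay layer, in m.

S_c ≈ 0.24 m

Mid-depth of clay below the ground surface: z = 3.3 + 6.3/2 = 6.45 m.
Total vertical stress at mid-clay: σ_v = 18.5×3.3 + 19×3.15 = 120.9 kPa.
Pore pressure: u = 9.81×(6.45 − 0.93) = 54.151 kPa.
Initial effective stress: σ'_0 = σ_v − u = 120.9 − 54.151 = 66.749 kPa.
Final effective stress: σ'_f = 66.749 + 113 = 179.75 kPa.
σ'_f = 179.75 > σ'_p = 137 kPa, so the stress path crosses the preconsolidation pressure — recompression up to σ'_p, then virgin compression beyond:
S_c = H/(1+e₀)·[C_r·log₁₀(σ'_p/σ'_0) + C_c·log₁₀(σ'_f/σ'_p)]
    = 6.3/1.77 × [0.069×log₁₀(137/66.749) + 0.39×log₁₀(179.75/137)]
    = 3.5593 × [0.021547 + 0.046] = 0.2404 m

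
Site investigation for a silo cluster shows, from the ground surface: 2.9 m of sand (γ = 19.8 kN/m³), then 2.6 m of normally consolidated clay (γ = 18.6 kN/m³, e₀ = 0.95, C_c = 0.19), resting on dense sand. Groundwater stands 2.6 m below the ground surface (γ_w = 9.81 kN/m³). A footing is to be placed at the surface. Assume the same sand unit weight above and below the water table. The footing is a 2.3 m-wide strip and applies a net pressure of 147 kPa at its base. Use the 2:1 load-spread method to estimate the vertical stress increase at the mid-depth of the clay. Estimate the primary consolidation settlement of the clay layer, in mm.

S_c ≈ 64 mm

Mid-depth of clay below the ground surface: z = 2.9 + 2.6/2 = 4.2 m.
Total vertical stress at mid-clay: σ_v = 19.8×2.9 + 18.6×1.3 = 81.6 kPa.
Pore pressure: u = 9.81×(4.2 − 2.6) = 15.696 kPa.
Initial effective stress: σ'_0 = σ_v − u = 81.6 − 15.696 = 65.904 kPa.
Stress increase at mid-clay by the 2:1 spreading method:
Δσ = qB/(B+z) = 147×2.3/(2.3+4.2) = 52.015 kPa
Final effective stress: σ'_f = σ'_0 + Δσ = 65.904 + 52.015 = 117.92 kPa.
Normally consolidated clay, so the full stress increment lies on the virgin compression line:
S_c = C_c·H/(1+e₀)·log₁₀(σ'_f/σ'_0) = 0.19×2.6/(1+0.95)×log₁₀(117.92/65.904)
    = 0.25333 × 0.25268 = 0.06401 m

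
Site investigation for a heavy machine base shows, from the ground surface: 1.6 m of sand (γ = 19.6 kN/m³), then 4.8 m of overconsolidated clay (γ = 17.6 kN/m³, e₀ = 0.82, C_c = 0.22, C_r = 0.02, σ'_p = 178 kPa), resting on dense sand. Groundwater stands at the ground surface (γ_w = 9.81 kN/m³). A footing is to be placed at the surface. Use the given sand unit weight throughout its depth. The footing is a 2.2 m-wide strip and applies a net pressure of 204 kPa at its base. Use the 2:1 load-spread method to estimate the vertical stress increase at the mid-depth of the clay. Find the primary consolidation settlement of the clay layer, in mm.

S_c ≈ 26 mm

Mid-depth of clay below the ground surface: z = 1.6 + 4.8/2 = 4 m.
Total vertical stress at mid-clay: σ_v = 19.6×1.6 + 17.6×2.4 = 73.6 kPa.
Pore pressure: u = 9.81×(4 − 0) = 39.24 kPa.
Initial effective stress: σ'_0 = σ_v − u = 73.6 − 39.24 = 34.36 kPa.
Stress increase at mid-clay by the 2:1 spreading method:
Δσ = qB/(B+z) = 204×2.2/(2.2+4) = 72.387 kPa
Final effective stress: σ'_f = 34.36 + 72.387 = 106.75 kPa.
σ'_f = 106.75 ≤ σ'_p = 178 kPa, so the clay remains overconsolidated and only the recompression index applies:
S_c = C_r·H/(1+e₀)·log₁₀(σ'_f/σ'_0) = 0.02×4.8/1.82×log₁₀(106.75/34.36)
    = 0.052748 × 0.49231 = 0.02597 m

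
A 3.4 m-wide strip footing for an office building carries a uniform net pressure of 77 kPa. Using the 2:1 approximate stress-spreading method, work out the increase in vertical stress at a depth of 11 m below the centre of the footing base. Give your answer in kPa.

By the 2:1 method the load spreads at 1 horizontal : 2 vertical, so at depth z the loaded area has grown by z in each plan dimension:
Δσ = qB/(B+z) = 77×3.4/(3.4+11) = 18.181 kPa

Δσ_z ≈ 18.2 kPa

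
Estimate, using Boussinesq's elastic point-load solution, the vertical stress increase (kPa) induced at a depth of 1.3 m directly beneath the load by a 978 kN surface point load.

Boussinesq vertical stress below a point load on an elastic half-space:
Δσ_z = 3P/(2πz²) · [1 + (r/z)²]^(−5/2)
r/z = 0/1.3 = 0; [1+(r/z)²]^(−5/2) = 1.
Δσ_z = 3×978/(2π×1.3²) × 1 = 276.31 × 1 = 276.3 kPa

Δσ_z ≈ 276 kPa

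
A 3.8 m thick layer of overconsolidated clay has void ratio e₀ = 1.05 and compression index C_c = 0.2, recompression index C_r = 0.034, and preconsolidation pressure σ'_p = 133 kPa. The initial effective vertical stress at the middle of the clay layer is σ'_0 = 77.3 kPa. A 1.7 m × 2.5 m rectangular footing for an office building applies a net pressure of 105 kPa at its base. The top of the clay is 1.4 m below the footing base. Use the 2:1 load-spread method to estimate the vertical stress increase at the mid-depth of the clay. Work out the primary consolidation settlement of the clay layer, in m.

S_c ≈ 0.00497 m

Mid-depth of clay below the footing base: z = 1.4 + 3.8/2 = 3.3 m.
Stress increase at mid-clay by the 2:1 spreading method:
Δσ = qBL/((B+z)(L+z)) = 105×1.7×2.5/((1.7+3.3)(2.5+3.3)) = 15.388 kPa
Final effective stress: σ'_f = 77.3 + 15.388 = 92.688 kPa.
σ'_f = 92.688 ≤ σ'_p = 133 kPa, so the clay remains overconsolidated and only the recompression index applies:
S_c = C_r·H/(1+e₀)·log₁₀(σ'_f/σ'_0) = 0.034×3.8/2.05×log₁₀(92.688/77.3)
    = 0.063026 × 0.078844 = 0.004969 m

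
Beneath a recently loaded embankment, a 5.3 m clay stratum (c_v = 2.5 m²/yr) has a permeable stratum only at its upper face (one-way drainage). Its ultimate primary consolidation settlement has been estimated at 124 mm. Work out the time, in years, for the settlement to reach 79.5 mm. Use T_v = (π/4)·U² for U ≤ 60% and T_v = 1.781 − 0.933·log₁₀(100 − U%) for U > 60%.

Drainage path length: H_d = H = 5.3 m (single drainage).
U = S(t)/S_ult = 79.5/124 = 0.6411.
U > 60%: T_v = 1.781 − 0.933·log₁₀(100 − 64.113) = 0.33024.
t = T_v·H_d²/c_v = 0.33024×5.3²/2.5 = 3.711 years.

t ≈ 3.71 years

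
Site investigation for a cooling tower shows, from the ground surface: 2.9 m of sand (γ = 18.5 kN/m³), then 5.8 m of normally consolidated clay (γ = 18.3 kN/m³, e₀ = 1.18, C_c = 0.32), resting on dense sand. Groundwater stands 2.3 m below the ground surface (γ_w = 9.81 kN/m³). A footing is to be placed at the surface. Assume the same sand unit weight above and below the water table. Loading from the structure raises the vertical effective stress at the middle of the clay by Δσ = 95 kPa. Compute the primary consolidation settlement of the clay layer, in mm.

S_c ≈ 310 mm

Mid-depth of clay below the ground surface: z = 2.9 + 5.8/2 = 5.8 m.
Total vertical stress at mid-clay: σ_v = 18.5×2.9 + 18.3×2.9 = 106.72 kPa.
Pore pressure: u = 9.81×(5.8 − 2.3) = 34.335 kPa.
Initial effective stress: σ'_0 = σ_v − u = 106.72 − 34.335 = 72.385 kPa.
Final effective stress: σ'_f = σ'_0 + Δσ = 72.385 + 95 = 167.38 kPa.
Normally consolidated clay, so the full stress increment lies on the virgin compression line:
S_c = C_c·H/(1+e₀)·log₁₀(σ'_f/σ'_0) = 0.32×5.8/(1+1.18)×log₁₀(167.38/72.385)
    = 0.85138 × 0.36405 = 0.3099 m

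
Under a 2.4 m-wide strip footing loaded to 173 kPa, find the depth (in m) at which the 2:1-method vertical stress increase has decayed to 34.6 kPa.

2:1 spreading — at depth z the loaded area has grown by z in each plan dimension:
qB/(B+z) = Δσ_z ⇒ z = qB/Δσ_z − B = 173×2.4/34.6 − 2.4 = 9.6 m

z ≈ 9.6 m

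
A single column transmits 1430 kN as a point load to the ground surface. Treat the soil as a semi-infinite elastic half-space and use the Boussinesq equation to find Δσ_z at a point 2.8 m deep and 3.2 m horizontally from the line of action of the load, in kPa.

Δσ_z ≈ 10.8 kPa

Boussinesq vertical stress below a point load on an elastic half-space:
Δσ_z = 3P/(2πz²) · [1 + (r/z)²]^(−5/2)
r/z = 3.2/2.8 = 1.1429; [1+(r/z)²]^(−5/2) = 0.12382.
Δσ_z = 3×1430/(2π×2.8²) × 0.12382 = 87.089 × 0.12382 = 10.78 kPa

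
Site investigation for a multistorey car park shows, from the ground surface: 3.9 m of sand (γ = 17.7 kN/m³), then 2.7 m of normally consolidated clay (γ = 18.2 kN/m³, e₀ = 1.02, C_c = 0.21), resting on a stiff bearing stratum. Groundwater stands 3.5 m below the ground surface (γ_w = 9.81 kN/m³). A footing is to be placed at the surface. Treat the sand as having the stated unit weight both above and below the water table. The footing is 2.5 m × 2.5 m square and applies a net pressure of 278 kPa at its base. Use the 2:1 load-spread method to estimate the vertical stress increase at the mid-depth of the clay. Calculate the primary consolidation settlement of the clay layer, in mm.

Mid-depth of clay below the ground surface: z = 3.9 + 2.7/2 = 5.25 m.
Total vertical stress at mid-clay: σ_v = 17.7×3.9 + 18.2×1.35 = 93.6 kPa.
Pore pressure: u = 9.81×(5.25 − 3.5) = 17.168 kPa.
Initial effective stress: σ'_0 = σ_v − u = 93.6 − 17.168 = 76.432 kPa.
Stress increase at mid-clay by the 2:1 spreading method:
Δσ = qBL/((B+z)(L+z)) = 278×2.5×2.5/((2.5+5.25)(2.5+5.25)) = 28.928 kPa
Final effective stress: σ'_f = σ'_0 + Δσ = 76.432 + 28.928 = 105.36 kPa.
Normally consolidated clay, so the full stress increment lies on the virgin compression line:
S_c = C_c·H/(1+e₀)·log₁₀(σ'_f/σ'_0) = 0.21×2.7/(1+1.02)×log₁₀(105.36/76.432)
    = 0.28069 × 0.1394 = 0.03913 m

S_c ≈ 39.1 mm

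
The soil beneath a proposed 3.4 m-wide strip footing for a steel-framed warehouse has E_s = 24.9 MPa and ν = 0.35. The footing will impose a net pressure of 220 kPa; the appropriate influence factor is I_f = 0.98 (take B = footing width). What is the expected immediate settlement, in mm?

S_e ≈ 25.8 mm

Immediate (elastic) settlement: S_e = q·B·(1−ν²)/E_s · I_f.
E_s = 24.9 MPa = 24900 kPa.
S_e = 220 × 3.4 × (1 − 0.35²) / 24900 × 0.98
    = 220 × 3.4 × 0.8775 / 24900 × 0.98
    = 0.02583 m = 25.83 mm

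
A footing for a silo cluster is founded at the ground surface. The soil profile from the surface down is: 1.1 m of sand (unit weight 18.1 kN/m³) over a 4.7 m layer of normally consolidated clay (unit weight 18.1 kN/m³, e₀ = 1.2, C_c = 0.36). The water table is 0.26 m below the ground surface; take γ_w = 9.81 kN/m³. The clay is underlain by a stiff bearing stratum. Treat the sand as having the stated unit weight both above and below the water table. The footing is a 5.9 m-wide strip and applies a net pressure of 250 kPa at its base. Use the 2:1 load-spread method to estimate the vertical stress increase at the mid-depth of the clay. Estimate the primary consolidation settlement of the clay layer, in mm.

Mid-depth of clay below the ground surface: z = 1.1 + 4.7/2 = 3.45 m.
Total vertical stress at mid-clay: σ_v = 18.1×1.1 + 18.1×2.35 = 62.445 kPa.
Pore pressure: u = 9.81×(3.45 − 0.26) = 31.294 kPa.
Initial effective stress: σ'_0 = σ_v − u = 62.445 − 31.294 = 31.151 kPa.
Stress increase at mid-clay by the 2:1 spreading method:
Δσ = qB/(B+z) = 250×5.9/(5.9+3.45) = 157.75 kPa
Final effective stress: σ'_f = σ'_0 + Δσ = 31.151 + 157.75 = 188.9 kPa.
Normally consolidated clay, so the full stress increment lies on the virgin compression line:
S_c = C_c·H/(1+e₀)·log₁₀(σ'_f/σ'_0) = 0.36×4.7/(1+1.2)×log₁₀(188.9/31.151)
    = 0.76909 × 0.78276 = 0.602 m

S_c ≈ 602 mm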